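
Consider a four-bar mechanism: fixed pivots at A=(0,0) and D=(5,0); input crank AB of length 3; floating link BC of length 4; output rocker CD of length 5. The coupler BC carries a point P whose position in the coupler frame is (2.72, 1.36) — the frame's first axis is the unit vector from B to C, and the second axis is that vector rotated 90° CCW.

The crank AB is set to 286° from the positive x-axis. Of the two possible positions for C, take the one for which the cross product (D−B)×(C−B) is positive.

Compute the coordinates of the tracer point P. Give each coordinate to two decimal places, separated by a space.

A=(0,0), D=(5.00,0)
B = A + 3.00·(cos286°, sin286°) = (0.8269, -2.8838)
|BD| = 5.0726
circle(B,4.00) ∩ circle(D,5.00): a=1.6492, h=3.6442
  candidates: C₊=(0.1119,1.0518) cross=18.485; C₋=(4.2554,-4.9442) cross=-18.485
  mode + wants cross > 0 → take C=(0.1119,1.0518) (cross=18.485)
ex = (C−B)/|BC| = (-0.1788,0.9839); ey = (-0.9839,-0.1788)
P = B + 2.72·ex + 1.36·ey = (-0.9974,-0.4507)

-1.00 -0.45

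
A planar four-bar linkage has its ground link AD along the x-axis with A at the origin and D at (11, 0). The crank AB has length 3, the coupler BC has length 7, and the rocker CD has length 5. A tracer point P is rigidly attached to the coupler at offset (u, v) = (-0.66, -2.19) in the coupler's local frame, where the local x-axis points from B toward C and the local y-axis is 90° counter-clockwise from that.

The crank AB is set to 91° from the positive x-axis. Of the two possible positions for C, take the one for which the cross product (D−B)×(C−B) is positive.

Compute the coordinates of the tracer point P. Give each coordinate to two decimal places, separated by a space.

-0.73 0.82

A=(0,0), D=(11.00,0)
B = A + 3.00·(cos91°, sin91°) = (-0.0524, 2.9995)
|BD| = 11.4522
circle(B,7.00) ∩ circle(D,5.00): a=6.7739, h=1.7647
  candidates: C₊=(6.9473,2.9284) cross=20.209; C₋=(6.0229,-0.4777) cross=-20.209
  mode + wants cross > 0 → take C=(6.9473,2.9284) (cross=20.209)
ex = (C−B)/|BC| = (0.9999,-0.0102); ey = (0.0102,0.9999)
P = B + -0.66·ex + -2.19·ey = (-0.7346,0.8164)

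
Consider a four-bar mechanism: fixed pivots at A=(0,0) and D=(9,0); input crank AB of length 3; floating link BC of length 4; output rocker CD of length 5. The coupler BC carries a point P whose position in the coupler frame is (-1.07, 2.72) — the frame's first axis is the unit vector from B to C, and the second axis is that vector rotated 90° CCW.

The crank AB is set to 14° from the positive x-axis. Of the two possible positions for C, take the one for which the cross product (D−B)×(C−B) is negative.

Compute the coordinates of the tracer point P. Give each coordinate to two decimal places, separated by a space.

A=(0,0), D=(9.00,0)
B = A + 3.00·(cos14°, sin14°) = (2.9109, 0.7258)
|BD| = 6.1322
circle(B,4.00) ∩ circle(D,5.00): a=2.3323, h=3.2497
  candidates: C₊=(5.6114,3.6766) cross=19.928; C₋=(4.8422,-2.7771) cross=-19.928
  mode - wants cross < 0 → take C=(4.8422,-2.7771) (cross=-19.928)
ex = (C−B)/|BC| = (0.4828,-0.8757); ey = (0.8757,0.4828)
P = B + -1.07·ex + 2.72·ey = (4.7762,2.9761)

4.78 2.98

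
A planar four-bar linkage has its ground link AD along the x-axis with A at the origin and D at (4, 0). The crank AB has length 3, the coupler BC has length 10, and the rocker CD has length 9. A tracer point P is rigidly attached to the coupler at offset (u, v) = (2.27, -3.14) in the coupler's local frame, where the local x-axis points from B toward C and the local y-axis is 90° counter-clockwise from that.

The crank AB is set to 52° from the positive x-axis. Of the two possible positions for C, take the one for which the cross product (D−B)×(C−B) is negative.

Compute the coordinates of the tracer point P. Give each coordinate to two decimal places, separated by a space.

-1.89 1.34

A=(0,0), D=(4.00,0)
B = A + 3.00·(cos52°, sin52°) = (1.8470, 2.3640)
|BD| = 3.1975
circle(B,10.00) ∩ circle(D,9.00): a=4.5698, h=8.8948
  candidates: C₊=(11.5002,4.9746) cross=28.441; C₋=(-1.6522,-7.0038) cross=-28.441
  mode - wants cross < 0 → take C=(-1.6522,-7.0038) (cross=-28.441)
ex = (C−B)/|BC| = (-0.3499,-0.9368); ey = (0.9368,-0.3499)
P = B + 2.27·ex + -3.14·ey = (-1.8888,1.3363)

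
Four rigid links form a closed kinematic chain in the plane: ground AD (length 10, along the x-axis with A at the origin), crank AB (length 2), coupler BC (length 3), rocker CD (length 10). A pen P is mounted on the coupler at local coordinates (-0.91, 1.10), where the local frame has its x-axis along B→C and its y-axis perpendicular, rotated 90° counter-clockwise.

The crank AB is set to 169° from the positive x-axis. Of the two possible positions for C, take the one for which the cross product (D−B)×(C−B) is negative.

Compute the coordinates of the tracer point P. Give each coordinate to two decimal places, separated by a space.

-1.83 1.80

A=(0,0), D=(10.00,0)
B = A + 2.00·(cos169°, sin169°) = (-1.9633, 0.3816)
|BD| = 11.9693
circle(B,3.00) ∩ circle(D,10.00): a=2.1833, h=2.0575
  candidates: C₊=(0.2845,2.3684) cross=24.627; C₋=(0.1533,-1.7444) cross=-24.627
  mode - wants cross < 0 → take C=(0.1533,-1.7444) (cross=-24.627)
ex = (C−B)/|BC| = (0.7055,-0.7087); ey = (0.7087,0.7055)
P = B + -0.91·ex + 1.10·ey = (-1.8257,1.8026)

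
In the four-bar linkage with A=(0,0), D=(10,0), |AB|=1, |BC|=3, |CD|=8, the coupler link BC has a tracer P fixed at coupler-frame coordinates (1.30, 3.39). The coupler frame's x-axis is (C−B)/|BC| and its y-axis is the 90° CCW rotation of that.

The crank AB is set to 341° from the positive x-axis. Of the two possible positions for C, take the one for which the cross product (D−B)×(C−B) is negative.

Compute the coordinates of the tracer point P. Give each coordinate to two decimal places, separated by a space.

4.51 0.37

A=(0,0), D=(10.00,0)
B = A + 1.00·(cos341°, sin341°) = (0.9455, -0.3256)
|BD| = 9.0603
circle(B,3.00) ∩ circle(D,8.00): a=1.4950, h=2.6010
  candidates: C₊=(2.3460,2.3275) cross=23.566; C₋=(2.5330,-2.8712) cross=-23.566
  mode - wants cross < 0 → take C=(2.5330,-2.8712) (cross=-23.566)
ex = (C−B)/|BC| = (0.5292,-0.8485); ey = (0.8485,0.5292)
P = B + 1.30·ex + 3.39·ey = (4.5099,0.3652)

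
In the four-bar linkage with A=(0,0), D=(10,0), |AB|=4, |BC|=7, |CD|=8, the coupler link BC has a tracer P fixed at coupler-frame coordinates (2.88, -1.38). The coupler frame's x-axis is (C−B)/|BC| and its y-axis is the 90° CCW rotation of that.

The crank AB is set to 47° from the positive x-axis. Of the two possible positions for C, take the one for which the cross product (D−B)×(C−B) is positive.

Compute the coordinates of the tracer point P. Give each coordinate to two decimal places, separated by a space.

5.77 3.88

A=(0,0), D=(10.00,0)
B = A + 4.00·(cos47°, sin47°) = (2.7280, 2.9254)
|BD| = 7.8384
circle(B,7.00) ∩ circle(D,8.00): a=2.9624, h=6.3423
  candidates: C₊=(7.8433,7.7038) cross=49.713; C₋=(3.1093,-4.0642) cross=-49.713
  mode + wants cross > 0 → take C=(7.8433,7.7038) (cross=49.713)
ex = (C−B)/|BC| = (0.7308,0.6826); ey = (-0.6826,0.7308)
P = B + 2.88·ex + -1.38·ey = (5.7746,3.8829)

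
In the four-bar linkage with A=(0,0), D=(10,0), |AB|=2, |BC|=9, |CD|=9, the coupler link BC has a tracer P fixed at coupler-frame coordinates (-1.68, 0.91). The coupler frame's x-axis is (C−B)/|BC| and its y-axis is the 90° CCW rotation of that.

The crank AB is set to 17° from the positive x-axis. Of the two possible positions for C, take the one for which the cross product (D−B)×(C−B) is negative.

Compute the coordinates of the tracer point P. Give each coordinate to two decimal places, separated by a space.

2.11 2.49

A=(0,0), D=(10.00,0)
B = A + 2.00·(cos17°, sin17°) = (1.9126, 0.5847)
|BD| = 8.1085
circle(B,9.00) ∩ circle(D,9.00): a=4.0543, h=8.0351
  candidates: C₊=(6.5358,8.3066) cross=65.153; C₋=(5.3769,-7.7218) cross=-65.153
  mode - wants cross < 0 → take C=(5.3769,-7.7218) (cross=-65.153)
ex = (C−B)/|BC| = (0.3849,-0.9230); ey = (0.9230,0.3849)
P = B + -1.68·ex + 0.91·ey = (2.1058,2.4856)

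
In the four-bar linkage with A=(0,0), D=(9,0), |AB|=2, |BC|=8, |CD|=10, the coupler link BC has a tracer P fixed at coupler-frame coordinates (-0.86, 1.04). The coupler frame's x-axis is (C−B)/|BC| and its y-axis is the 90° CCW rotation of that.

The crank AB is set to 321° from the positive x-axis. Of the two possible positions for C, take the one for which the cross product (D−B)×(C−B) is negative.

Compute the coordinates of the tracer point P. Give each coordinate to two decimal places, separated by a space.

2.25 -0.10

A=(0,0), D=(9.00,0)
B = A + 2.00·(cos321°, sin321°) = (1.5543, -1.2586)
|BD| = 7.5513
circle(B,8.00) ∩ circle(D,10.00): a=1.3920, h=7.8780
  candidates: C₊=(1.6137,6.7411) cross=59.489; C₋=(4.2399,-8.7944) cross=-59.489
  mode - wants cross < 0 → take C=(4.2399,-8.7944) (cross=-59.489)
ex = (C−B)/|BC| = (0.3357,-0.9420); ey = (0.9420,0.3357)
P = B + -0.86·ex + 1.04·ey = (2.2452,-0.0994)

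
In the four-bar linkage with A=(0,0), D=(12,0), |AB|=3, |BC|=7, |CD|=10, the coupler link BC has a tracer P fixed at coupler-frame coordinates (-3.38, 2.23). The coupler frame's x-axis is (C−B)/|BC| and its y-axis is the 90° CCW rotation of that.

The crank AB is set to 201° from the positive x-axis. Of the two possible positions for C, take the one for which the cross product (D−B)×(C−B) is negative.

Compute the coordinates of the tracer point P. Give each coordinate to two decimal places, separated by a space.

A=(0,0), D=(12.00,0)
B = A + 3.00·(cos201°, sin201°) = (-2.8007, -1.0751)
|BD| = 14.8397
circle(B,7.00) ∩ circle(D,10.00): a=5.7015, h=4.0611
  candidates: C₊=(2.5916,3.3884) cross=60.266; C₋=(3.1800,-4.7125) cross=-60.266
  mode - wants cross < 0 → take C=(3.1800,-4.7125) (cross=-60.266)
ex = (C−B)/|BC| = (0.8544,-0.5196); ey = (0.5196,0.8544)
P = B + -3.38·ex + 2.23·ey = (-4.5298,2.5865)

-4.53 2.59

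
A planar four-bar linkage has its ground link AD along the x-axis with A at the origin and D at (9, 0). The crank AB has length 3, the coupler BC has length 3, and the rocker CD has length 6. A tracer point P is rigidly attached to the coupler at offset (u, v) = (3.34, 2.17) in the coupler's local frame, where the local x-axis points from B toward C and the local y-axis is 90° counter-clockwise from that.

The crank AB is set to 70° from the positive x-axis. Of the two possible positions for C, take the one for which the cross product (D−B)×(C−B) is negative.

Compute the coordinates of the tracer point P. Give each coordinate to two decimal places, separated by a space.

4.87 1.78

A=(0,0), D=(9.00,0)
B = A + 3.00·(cos70°, sin70°) = (1.0261, 2.8191)
|BD| = 8.4576
circle(B,3.00) ∩ circle(D,6.00): a=2.6326, h=1.4385
  candidates: C₊=(3.9876,3.2979) cross=12.167; C₋=(3.0286,0.5853) cross=-12.167
  mode - wants cross < 0 → take C=(3.0286,0.5853) (cross=-12.167)
ex = (C−B)/|BC| = (0.6675,-0.7446); ey = (0.7446,0.6675)
P = B + 3.34·ex + 2.17·ey = (4.8713,1.7807)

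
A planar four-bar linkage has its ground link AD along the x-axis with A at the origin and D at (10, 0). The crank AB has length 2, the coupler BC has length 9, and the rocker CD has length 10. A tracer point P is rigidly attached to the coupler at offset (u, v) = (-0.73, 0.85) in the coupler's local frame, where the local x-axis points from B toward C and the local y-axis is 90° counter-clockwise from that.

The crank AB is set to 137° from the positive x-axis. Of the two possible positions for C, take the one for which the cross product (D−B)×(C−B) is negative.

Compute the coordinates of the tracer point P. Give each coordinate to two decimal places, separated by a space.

A=(0,0), D=(10.00,0)
B = A + 2.00·(cos137°, sin137°) = (-1.4627, 1.3640)
|BD| = 11.5436
circle(B,9.00) ∩ circle(D,10.00): a=4.9488, h=7.5173
  candidates: C₊=(4.3397,8.2438) cross=86.776; C₋=(2.5632,-6.6854) cross=-86.776
  mode - wants cross < 0 → take C=(2.5632,-6.6854) (cross=-86.776)
ex = (C−B)/|BC| = (0.4473,-0.8944); ey = (0.8944,0.4473)
P = B + -0.73·ex + 0.85·ey = (-1.0290,2.3971)

-1.03 2.40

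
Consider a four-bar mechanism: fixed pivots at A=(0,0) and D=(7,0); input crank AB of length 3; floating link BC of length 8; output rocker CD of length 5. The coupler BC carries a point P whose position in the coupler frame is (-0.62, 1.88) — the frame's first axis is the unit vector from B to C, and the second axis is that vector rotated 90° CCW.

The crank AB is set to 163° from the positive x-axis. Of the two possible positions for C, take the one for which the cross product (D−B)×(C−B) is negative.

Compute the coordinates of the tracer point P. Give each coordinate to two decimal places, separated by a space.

-2.29 2.77

A=(0,0), D=(7.00,0)
B = A + 3.00·(cos163°, sin163°) = (-2.8689, 0.8771)
|BD| = 9.9078
circle(B,8.00) ∩ circle(D,5.00): a=6.9221, h=4.0106
  candidates: C₊=(4.3810,4.2592) cross=39.737; C₋=(3.6709,-3.7306) cross=-39.737
  mode - wants cross < 0 → take C=(3.6709,-3.7306) (cross=-39.737)
ex = (C−B)/|BC| = (0.8175,-0.5760); ey = (0.5760,0.8175)
P = B + -0.62·ex + 1.88·ey = (-2.2929,2.7711)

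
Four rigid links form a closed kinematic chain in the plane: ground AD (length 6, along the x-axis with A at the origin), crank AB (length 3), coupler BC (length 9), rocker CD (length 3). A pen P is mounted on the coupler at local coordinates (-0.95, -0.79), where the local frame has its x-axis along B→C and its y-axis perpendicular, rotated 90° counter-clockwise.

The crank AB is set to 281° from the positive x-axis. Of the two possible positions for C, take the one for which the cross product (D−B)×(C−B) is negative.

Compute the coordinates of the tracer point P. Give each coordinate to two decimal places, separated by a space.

-0.04 -4.02

A=(0,0), D=(6.00,0)
B = A + 3.00·(cos281°, sin281°) = (0.5724, -2.9449)
|BD| = 6.1750
circle(B,9.00) ∩ circle(D,3.00): a=8.9175, h=1.2162
  candidates: C₊=(7.8305,2.3768) cross=7.510; C₋=(8.9905,0.2389) cross=-7.510
  mode - wants cross < 0 → take C=(8.9905,0.2389) (cross=-7.510)
ex = (C−B)/|BC| = (0.9353,0.3538); ey = (-0.3538,0.9353)
P = B + -0.95·ex + -0.79·ey = (-0.0367,-4.0199)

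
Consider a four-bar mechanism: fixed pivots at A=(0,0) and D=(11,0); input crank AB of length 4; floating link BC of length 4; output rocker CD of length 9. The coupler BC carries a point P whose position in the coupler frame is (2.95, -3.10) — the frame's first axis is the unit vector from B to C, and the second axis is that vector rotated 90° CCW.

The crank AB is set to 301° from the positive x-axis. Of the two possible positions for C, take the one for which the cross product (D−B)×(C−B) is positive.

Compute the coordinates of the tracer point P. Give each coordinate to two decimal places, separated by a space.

5.13 -0.45

A=(0,0), D=(11.00,0)
B = A + 4.00·(cos301°, sin301°) = (2.0602, -3.4287)
|BD| = 9.5748
circle(B,4.00) ∩ circle(D,9.00): a=1.3931, h=3.7496
  candidates: C₊=(2.0181,0.5711) cross=35.901; C₋=(4.7035,-6.4308) cross=-35.901
  mode + wants cross > 0 → take C=(2.0181,0.5711) (cross=35.901)
ex = (C−B)/|BC| = (-0.0105,0.9999); ey = (-0.9999,-0.0105)
P = B + 2.95·ex + -3.10·ey = (5.1290,-0.4463)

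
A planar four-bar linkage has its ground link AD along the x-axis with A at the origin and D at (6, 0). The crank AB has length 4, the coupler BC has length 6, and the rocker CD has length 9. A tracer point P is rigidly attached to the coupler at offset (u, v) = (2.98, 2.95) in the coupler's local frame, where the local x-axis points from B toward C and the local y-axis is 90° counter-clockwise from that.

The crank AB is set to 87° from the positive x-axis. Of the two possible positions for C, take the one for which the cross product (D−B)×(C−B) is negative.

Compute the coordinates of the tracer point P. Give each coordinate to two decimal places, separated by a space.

A=(0,0), D=(6.00,0)
B = A + 4.00·(cos87°, sin87°) = (0.2093, 3.9945)
|BD| = 7.0348
circle(B,6.00) ∩ circle(D,9.00): a=0.3190, h=5.9915
  candidates: C₊=(3.8740,8.7453) cross=42.149; C₋=(-2.9302,-1.1185) cross=-42.149
  mode - wants cross < 0 → take C=(-2.9302,-1.1185) (cross=-42.149)
ex = (C−B)/|BC| = (-0.5233,-0.8522); ey = (0.8522,-0.5233)
P = B + 2.98·ex + 2.95·ey = (1.1639,-0.0886)

1.16 -0.09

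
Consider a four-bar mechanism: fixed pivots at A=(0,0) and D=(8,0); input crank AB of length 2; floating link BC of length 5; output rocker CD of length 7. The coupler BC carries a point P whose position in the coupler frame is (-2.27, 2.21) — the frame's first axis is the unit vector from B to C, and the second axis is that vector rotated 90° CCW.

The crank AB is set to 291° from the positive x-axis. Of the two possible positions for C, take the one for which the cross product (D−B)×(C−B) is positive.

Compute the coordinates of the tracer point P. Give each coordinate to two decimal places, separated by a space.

-1.89 -3.66

A=(0,0), D=(8.00,0)
B = A + 2.00·(cos291°, sin291°) = (0.7167, -1.8672)
|BD| = 7.5188
circle(B,5.00) ∩ circle(D,7.00): a=2.1634, h=4.5077
  candidates: C₊=(1.6929,3.0366) cross=33.893; C₋=(3.9318,-5.6965) cross=-33.893
  mode + wants cross > 0 → take C=(1.6929,3.0366) (cross=33.893)
ex = (C−B)/|BC| = (0.1952,0.9808); ey = (-0.9808,0.1952)
P = B + -2.27·ex + 2.21·ey = (-1.8939,-3.6620)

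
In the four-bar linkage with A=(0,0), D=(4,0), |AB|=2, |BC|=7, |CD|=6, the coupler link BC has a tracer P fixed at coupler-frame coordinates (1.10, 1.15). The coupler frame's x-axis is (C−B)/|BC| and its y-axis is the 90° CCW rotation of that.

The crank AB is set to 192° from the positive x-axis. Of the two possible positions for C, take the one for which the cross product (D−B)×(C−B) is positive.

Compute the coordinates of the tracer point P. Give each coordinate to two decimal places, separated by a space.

-2.36 1.12

A=(0,0), D=(4.00,0)
B = A + 2.00·(cos192°, sin192°) = (-1.9563, -0.4158)
|BD| = 5.9708
circle(B,7.00) ∩ circle(D,6.00): a=4.0740, h=5.6923
  candidates: C₊=(1.7114,5.5464) cross=33.988; C₋=(2.5043,-5.8106) cross=-33.988
  mode + wants cross > 0 → take C=(1.7114,5.5464) (cross=33.988)
ex = (C−B)/|BC| = (0.5240,0.8517); ey = (-0.8517,0.5240)
P = B + 1.10·ex + 1.15·ey = (-2.3594,1.1236)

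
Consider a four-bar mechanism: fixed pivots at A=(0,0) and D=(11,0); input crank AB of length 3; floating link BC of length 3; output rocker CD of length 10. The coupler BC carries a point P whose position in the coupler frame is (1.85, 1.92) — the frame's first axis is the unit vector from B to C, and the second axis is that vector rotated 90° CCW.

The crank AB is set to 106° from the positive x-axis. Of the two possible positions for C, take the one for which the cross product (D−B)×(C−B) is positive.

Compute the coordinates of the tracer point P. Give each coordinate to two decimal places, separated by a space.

A=(0,0), D=(11.00,0)
B = A + 3.00·(cos106°, sin106°) = (-0.8269, 2.8838)
|BD| = 12.1734
circle(B,3.00) ∩ circle(D,10.00): a=2.3491, h=1.8660
  candidates: C₊=(1.8973,4.1402) cross=22.716; C₋=(1.0132,0.5144) cross=-22.716
  mode + wants cross > 0 → take C=(1.8973,4.1402) (cross=22.716)
ex = (C−B)/|BC| = (0.9081,0.4188); ey = (-0.4188,0.9081)
P = B + 1.85·ex + 1.92·ey = (0.0489,5.4021)

0.05 5.40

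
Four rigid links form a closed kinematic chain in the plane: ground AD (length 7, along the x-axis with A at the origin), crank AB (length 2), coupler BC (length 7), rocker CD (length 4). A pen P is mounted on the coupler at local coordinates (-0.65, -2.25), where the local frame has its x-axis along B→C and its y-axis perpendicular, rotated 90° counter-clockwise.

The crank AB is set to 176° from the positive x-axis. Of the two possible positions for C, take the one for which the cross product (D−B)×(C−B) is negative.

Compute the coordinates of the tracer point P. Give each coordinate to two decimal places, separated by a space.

-3.57 -1.59

A=(0,0), D=(7.00,0)
B = A + 2.00·(cos176°, sin176°) = (-1.9951, 0.1395)
|BD| = 8.9962
circle(B,7.00) ∩ circle(D,4.00): a=6.3322, h=2.9838
  candidates: C₊=(4.3826,3.0248) cross=26.843; C₋=(4.2900,-2.9421) cross=-26.843
  mode - wants cross < 0 → take C=(4.2900,-2.9421) (cross=-26.843)
ex = (C−B)/|BC| = (0.8979,-0.4402); ey = (0.4402,0.8979)
P = B + -0.65·ex + -2.25·ey = (-3.5693,-1.5946)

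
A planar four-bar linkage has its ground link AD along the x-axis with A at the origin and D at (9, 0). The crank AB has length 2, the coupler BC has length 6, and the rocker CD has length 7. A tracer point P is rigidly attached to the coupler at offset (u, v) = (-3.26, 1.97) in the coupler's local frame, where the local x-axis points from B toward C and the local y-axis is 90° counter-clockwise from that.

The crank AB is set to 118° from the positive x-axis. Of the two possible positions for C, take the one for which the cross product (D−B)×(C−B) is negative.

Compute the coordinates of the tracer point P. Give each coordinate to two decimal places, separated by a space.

A=(0,0), D=(9.00,0)
B = A + 2.00·(cos118°, sin118°) = (-0.9389, 1.7659)
|BD| = 10.0946
circle(B,6.00) ∩ circle(D,7.00): a=4.4034, h=4.0756
  candidates: C₊=(4.1095,5.0083) cross=41.141; C₋=(2.6836,-3.0171) cross=-41.141
  mode - wants cross < 0 → take C=(2.6836,-3.0171) (cross=-41.141)
ex = (C−B)/|BC| = (0.6038,-0.7972); ey = (0.7972,0.6038)
P = B + -3.26·ex + 1.97·ey = (-1.3368,5.5541)

-1.34 5.55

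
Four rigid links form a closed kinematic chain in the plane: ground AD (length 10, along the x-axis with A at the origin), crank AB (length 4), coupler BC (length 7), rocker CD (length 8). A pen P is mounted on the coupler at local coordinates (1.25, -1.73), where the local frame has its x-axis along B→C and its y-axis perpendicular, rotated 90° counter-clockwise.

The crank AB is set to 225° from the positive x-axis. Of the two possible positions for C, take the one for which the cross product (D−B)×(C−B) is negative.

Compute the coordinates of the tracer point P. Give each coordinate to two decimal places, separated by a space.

-2.20 -4.87

A=(0,0), D=(10.00,0)
B = A + 4.00·(cos225°, sin225°) = (-2.8284, -2.8284)
|BD| = 13.1365
circle(B,7.00) ∩ circle(D,8.00): a=5.9973, h=3.6100
  candidates: C₊=(2.2510,1.9882) cross=47.423; C₋=(3.8055,-5.0624) cross=-47.423
  mode - wants cross < 0 → take C=(3.8055,-5.0624) (cross=-47.423)
ex = (C−B)/|BC| = (0.9477,-0.3191); ey = (0.3191,0.9477)
P = B + 1.25·ex + -1.73·ey = (-2.1959,-4.8669)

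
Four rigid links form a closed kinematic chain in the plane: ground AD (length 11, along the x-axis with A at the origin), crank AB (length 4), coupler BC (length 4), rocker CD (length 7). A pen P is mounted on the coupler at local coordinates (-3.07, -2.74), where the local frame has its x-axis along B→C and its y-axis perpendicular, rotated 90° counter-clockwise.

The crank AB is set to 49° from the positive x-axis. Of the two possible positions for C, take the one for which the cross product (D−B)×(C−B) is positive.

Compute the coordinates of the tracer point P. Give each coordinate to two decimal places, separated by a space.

1.31 -0.88

A=(0,0), D=(11.00,0)
B = A + 4.00·(cos49°, sin49°) = (2.6242, 3.0188)
|BD| = 8.9032
circle(B,4.00) ∩ circle(D,7.00): a=2.5983, h=3.0412
  candidates: C₊=(6.0998,4.9988) cross=27.076; C₋=(4.0375,-0.7232) cross=-27.076
  mode + wants cross > 0 → take C=(6.0998,4.9988) (cross=27.076)
ex = (C−B)/|BC| = (0.8689,0.4950); ey = (-0.4950,0.8689)
P = B + -3.07·ex + -2.74·ey = (1.3130,-0.8816)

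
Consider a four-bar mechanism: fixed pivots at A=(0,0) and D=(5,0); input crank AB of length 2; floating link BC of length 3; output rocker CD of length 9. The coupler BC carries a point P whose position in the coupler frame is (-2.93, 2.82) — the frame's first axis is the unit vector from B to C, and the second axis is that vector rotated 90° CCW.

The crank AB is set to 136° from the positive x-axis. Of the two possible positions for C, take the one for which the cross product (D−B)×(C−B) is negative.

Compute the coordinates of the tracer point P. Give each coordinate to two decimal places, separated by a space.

A=(0,0), D=(5.00,0)
B = A + 2.00·(cos136°, sin136°) = (-1.4387, 1.3893)
|BD| = 6.5869
circle(B,3.00) ∩ circle(D,9.00): a=-2.1720, h=2.0694
  candidates: C₊=(-3.1253,3.8703) cross=13.631; C₋=(-3.9983,-0.1754) cross=-13.631
  mode - wants cross < 0 → take C=(-3.9983,-0.1754) (cross=-13.631)
ex = (C−B)/|BC| = (-0.8532,-0.5216); ey = (0.5216,-0.8532)
P = B + -2.93·ex + 2.82·ey = (2.5321,0.5115)

2.53 0.51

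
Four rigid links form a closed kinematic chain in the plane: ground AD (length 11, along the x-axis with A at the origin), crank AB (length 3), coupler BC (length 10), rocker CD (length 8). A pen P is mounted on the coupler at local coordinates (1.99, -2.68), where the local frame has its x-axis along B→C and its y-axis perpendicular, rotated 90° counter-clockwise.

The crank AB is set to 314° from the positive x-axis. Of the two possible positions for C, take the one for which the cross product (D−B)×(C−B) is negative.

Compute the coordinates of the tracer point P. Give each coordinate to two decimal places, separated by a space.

A=(0,0), D=(11.00,0)
B = A + 3.00·(cos314°, sin314°) = (2.0840, -2.1580)
|BD| = 9.1735
circle(B,10.00) ∩ circle(D,8.00): a=6.5489, h=7.5572
  candidates: C₊=(6.6713,6.7277) cross=69.326; C₋=(10.2269,-7.9626) cross=-69.326
  mode - wants cross < 0 → take C=(10.2269,-7.9626) (cross=-69.326)
ex = (C−B)/|BC| = (0.8143,-0.5805); ey = (0.5805,0.8143)
P = B + 1.99·ex + -2.68·ey = (2.1488,-5.4954)

2.15 -5.50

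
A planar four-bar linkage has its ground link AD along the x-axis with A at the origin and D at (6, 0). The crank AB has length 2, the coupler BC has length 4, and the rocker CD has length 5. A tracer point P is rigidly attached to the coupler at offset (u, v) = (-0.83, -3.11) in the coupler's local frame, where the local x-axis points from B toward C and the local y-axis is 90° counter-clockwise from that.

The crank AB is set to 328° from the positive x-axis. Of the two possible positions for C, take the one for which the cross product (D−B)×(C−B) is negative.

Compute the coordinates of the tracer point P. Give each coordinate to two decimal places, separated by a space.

-1.39 -1.97

A=(0,0), D=(6.00,0)
B = A + 2.00·(cos328°, sin328°) = (1.6961, -1.0598)
|BD| = 4.4325
circle(B,4.00) ∩ circle(D,5.00): a=1.2010, h=3.8154
  candidates: C₊=(1.9500,2.9321) cross=16.912; C₋=(3.7746,-4.4774) cross=-16.912
  mode - wants cross < 0 → take C=(3.7746,-4.4774) (cross=-16.912)
ex = (C−B)/|BC| = (0.5196,-0.8544); ey = (0.8544,0.5196)
P = B + -0.83·ex + -3.11·ey = (-1.3924,-1.9667)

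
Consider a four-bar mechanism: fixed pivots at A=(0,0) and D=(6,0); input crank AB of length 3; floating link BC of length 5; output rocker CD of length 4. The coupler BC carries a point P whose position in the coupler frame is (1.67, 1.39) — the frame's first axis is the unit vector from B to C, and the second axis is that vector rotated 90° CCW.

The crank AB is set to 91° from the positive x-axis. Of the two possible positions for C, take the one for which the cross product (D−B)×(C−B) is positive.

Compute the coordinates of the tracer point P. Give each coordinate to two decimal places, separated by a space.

1.36 4.65

A=(0,0), D=(6.00,0)
B = A + 3.00·(cos91°, sin91°) = (-0.0524, 2.9995)
|BD| = 6.7549
circle(B,5.00) ∩ circle(D,4.00): a=4.0436, h=2.9409
  candidates: C₊=(4.8767,3.8390) cross=19.866; C₋=(2.2648,-1.4311) cross=-19.866
  mode + wants cross > 0 → take C=(4.8767,3.8390) (cross=19.866)
ex = (C−B)/|BC| = (0.9858,0.1679); ey = (-0.1679,0.9858)
P = B + 1.67·ex + 1.39·ey = (1.3606,4.6502)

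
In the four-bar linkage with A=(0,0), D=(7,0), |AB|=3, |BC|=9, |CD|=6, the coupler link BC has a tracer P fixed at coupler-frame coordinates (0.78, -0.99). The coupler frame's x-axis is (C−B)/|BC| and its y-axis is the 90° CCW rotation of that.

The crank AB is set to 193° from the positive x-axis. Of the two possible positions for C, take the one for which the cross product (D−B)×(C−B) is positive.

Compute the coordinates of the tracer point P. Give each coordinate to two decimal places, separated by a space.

-1.69 -0.92

A=(0,0), D=(7.00,0)
B = A + 3.00·(cos193°, sin193°) = (-2.9231, -0.6749)
|BD| = 9.9460
circle(B,9.00) ∩ circle(D,6.00): a=7.2352, h=5.3527
  candidates: C₊=(3.9323,5.1564) cross=53.238; C₋=(4.6586,-5.5243) cross=-53.238
  mode + wants cross > 0 → take C=(3.9323,5.1564) (cross=53.238)
ex = (C−B)/|BC| = (0.7617,0.6479); ey = (-0.6479,0.7617)
P = B + 0.78·ex + -0.99·ey = (-1.6875,-0.9236)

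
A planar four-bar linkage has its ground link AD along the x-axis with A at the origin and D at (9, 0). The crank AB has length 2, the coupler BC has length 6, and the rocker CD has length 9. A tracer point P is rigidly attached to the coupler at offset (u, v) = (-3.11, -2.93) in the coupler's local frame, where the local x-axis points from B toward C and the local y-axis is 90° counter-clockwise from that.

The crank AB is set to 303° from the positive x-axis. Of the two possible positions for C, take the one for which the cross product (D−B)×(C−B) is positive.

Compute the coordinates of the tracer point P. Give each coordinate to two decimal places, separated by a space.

4.01 -4.80

A=(0,0), D=(9.00,0)
B = A + 2.00·(cos303°, sin303°) = (1.0893, -1.6773)
|BD| = 8.0866
circle(B,6.00) ∩ circle(D,9.00): a=1.2609, h=5.8660
  candidates: C₊=(1.1060,4.3226) cross=47.436; C₋=(3.5395,-7.1542) cross=-47.436
  mode + wants cross > 0 → take C=(1.1060,4.3226) (cross=47.436)
ex = (C−B)/|BC| = (0.0028,1.0000); ey = (-1.0000,0.0028)
P = B + -3.11·ex + -2.93·ey = (4.0106,-4.7955)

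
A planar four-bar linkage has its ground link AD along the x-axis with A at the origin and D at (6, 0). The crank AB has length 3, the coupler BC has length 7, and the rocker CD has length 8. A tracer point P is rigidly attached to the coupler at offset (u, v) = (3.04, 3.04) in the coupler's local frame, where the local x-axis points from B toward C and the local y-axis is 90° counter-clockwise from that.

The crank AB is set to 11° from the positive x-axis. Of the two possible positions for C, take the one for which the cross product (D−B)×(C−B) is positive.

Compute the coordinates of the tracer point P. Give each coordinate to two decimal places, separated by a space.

A=(0,0), D=(6.00,0)
B = A + 3.00·(cos11°, sin11°) = (2.9449, 0.5724)
|BD| = 3.1083
circle(B,7.00) ∩ circle(D,8.00): a=-0.8588, h=6.9471
  candidates: C₊=(3.3802,7.5589) cross=21.594; C₋=(0.8214,-6.0977) cross=-21.594
  mode + wants cross > 0 → take C=(3.3802,7.5589) (cross=21.594)
ex = (C−B)/|BC| = (0.0622,0.9981); ey = (-0.9981,0.0622)
P = B + 3.04·ex + 3.04·ey = (0.0998,3.7956)

0.10 3.80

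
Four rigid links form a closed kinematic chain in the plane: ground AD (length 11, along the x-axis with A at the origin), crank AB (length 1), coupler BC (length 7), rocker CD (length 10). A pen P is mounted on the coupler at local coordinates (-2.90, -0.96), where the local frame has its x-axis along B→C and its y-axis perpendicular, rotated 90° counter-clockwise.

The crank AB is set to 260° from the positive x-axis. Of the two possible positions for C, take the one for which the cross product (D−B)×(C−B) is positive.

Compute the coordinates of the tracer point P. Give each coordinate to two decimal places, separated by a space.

-0.45 -4.03

A=(0,0), D=(11.00,0)
B = A + 1.00·(cos260°, sin260°) = (-0.1736, -0.9848)
|BD| = 11.2170
circle(B,7.00) ∩ circle(D,10.00): a=3.3351, h=6.1544
  candidates: C₊=(2.6083,5.4387) cross=69.034; C₋=(3.6889,-6.8226) cross=-69.034
  mode + wants cross > 0 → take C=(2.6083,5.4387) (cross=69.034)
ex = (C−B)/|BC| = (0.3974,0.9176); ey = (-0.9176,0.3974)
P = B + -2.90·ex + -0.96·ey = (-0.4452,-4.0275)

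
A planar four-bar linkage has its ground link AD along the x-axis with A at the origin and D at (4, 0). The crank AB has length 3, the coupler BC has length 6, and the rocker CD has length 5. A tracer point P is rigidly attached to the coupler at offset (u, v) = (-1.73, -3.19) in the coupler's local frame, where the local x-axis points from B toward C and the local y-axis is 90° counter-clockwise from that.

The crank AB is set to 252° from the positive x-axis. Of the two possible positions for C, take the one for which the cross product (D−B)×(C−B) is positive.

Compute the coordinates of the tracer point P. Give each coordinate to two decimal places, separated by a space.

1.94 -5.08

A=(0,0), D=(4.00,0)
B = A + 3.00·(cos252°, sin252°) = (-0.9271, -2.8532)
|BD| = 5.6935
circle(B,6.00) ∩ circle(D,5.00): a=3.8128, h=4.6328
  candidates: C₊=(0.0508,3.0666) cross=26.377; C₋=(4.6940,-4.9516) cross=-26.377
  mode + wants cross > 0 → take C=(0.0508,3.0666) (cross=26.377)
ex = (C−B)/|BC| = (0.1630,0.9866); ey = (-0.9866,0.1630)
P = B + -1.73·ex + -3.19·ey = (1.9383,-5.0799)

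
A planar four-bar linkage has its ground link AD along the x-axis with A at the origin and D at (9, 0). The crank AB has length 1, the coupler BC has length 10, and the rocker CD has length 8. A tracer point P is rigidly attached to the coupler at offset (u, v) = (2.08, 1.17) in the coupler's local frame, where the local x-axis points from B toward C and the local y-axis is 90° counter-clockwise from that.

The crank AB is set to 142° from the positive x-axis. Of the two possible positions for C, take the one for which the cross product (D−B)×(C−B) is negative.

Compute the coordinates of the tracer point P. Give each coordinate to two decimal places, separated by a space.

1.43 -0.27

A=(0,0), D=(9.00,0)
B = A + 1.00·(cos142°, sin142°) = (-0.7880, 0.6157)
|BD| = 9.8074
circle(B,10.00) ∩ circle(D,8.00): a=6.7390, h=7.3882
  candidates: C₊=(6.4015,7.5662) cross=72.459; C₋=(5.4739,-7.1810) cross=-72.459
  mode - wants cross < 0 → take C=(5.4739,-7.1810) (cross=-72.459)
ex = (C−B)/|BC| = (0.6262,-0.7797); ey = (0.7797,0.6262)
P = B + 2.08·ex + 1.17·ey = (1.4267,-0.2734)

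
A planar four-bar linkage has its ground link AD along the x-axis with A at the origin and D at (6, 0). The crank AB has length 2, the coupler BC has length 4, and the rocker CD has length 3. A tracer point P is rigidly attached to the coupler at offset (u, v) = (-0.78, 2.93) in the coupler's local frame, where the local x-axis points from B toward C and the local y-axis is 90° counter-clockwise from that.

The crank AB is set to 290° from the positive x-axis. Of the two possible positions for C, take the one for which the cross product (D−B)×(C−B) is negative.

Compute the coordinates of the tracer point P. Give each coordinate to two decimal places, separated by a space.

A=(0,0), D=(6.00,0)
B = A + 2.00·(cos290°, sin290°) = (0.6840, -1.8794)
|BD| = 5.6384
circle(B,4.00) ∩ circle(D,3.00): a=3.4399, h=2.0413
  candidates: C₊=(3.2469,1.1918) cross=11.510; C₋=(4.6077,-2.6573) cross=-11.510
  mode - wants cross < 0 → take C=(4.6077,-2.6573) (cross=-11.510)
ex = (C−B)/|BC| = (0.9809,-0.1945); ey = (0.1945,0.9809)
P = B + -0.78·ex + 2.93·ey = (0.4888,1.1464)

0.49 1.15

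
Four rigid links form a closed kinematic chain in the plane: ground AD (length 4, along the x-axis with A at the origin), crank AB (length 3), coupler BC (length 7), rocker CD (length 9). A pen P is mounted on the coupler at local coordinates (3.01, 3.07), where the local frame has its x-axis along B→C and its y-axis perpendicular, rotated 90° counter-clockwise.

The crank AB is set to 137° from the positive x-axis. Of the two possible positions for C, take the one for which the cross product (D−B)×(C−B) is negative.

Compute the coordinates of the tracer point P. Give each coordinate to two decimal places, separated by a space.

A=(0,0), D=(4.00,0)
B = A + 3.00·(cos137°, sin137°) = (-2.1941, 2.0460)
|BD| = 6.5232
circle(B,7.00) ∩ circle(D,9.00): a=0.8088, h=6.9531
  candidates: C₊=(0.7548,8.3946) cross=45.357; C₋=(-3.6069,-4.8100) cross=-45.357
  mode - wants cross < 0 → take C=(-3.6069,-4.8100) (cross=-45.357)
ex = (C−B)/|BC| = (-0.2018,-0.9794); ey = (0.9794,-0.2018)
P = B + 3.01·ex + 3.07·ey = (0.2053,-1.5217)

0.21 -1.52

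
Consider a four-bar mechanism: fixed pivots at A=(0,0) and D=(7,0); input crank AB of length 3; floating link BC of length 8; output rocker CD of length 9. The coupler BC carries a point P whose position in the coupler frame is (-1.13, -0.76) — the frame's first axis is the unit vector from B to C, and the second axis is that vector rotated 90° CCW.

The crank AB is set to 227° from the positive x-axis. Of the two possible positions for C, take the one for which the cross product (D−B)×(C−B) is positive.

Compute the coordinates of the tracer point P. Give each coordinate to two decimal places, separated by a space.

-1.59 -3.48

A=(0,0), D=(7.00,0)
B = A + 3.00·(cos227°, sin227°) = (-2.0460, -2.1941)
|BD| = 9.3083
circle(B,8.00) ∩ circle(D,9.00): a=3.7410, h=7.0714
  candidates: C₊=(-0.0772,5.5599) cross=65.823; C₋=(3.2564,-8.1845) cross=-65.823
  mode + wants cross > 0 → take C=(-0.0772,5.5599) (cross=65.823)
ex = (C−B)/|BC| = (0.2461,0.9692); ey = (-0.9692,0.2461)
P = B + -1.13·ex + -0.76·ey = (-1.5875,-3.4763)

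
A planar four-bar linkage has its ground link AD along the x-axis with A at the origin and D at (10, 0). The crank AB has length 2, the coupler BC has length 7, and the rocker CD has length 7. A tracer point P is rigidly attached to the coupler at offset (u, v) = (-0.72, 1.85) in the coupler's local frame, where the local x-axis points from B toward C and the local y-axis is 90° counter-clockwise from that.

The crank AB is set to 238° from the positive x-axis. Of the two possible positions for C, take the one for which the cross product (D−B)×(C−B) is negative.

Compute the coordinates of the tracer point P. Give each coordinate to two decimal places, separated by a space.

-0.82 0.27

A=(0,0), D=(10.00,0)
B = A + 2.00·(cos238°, sin238°) = (-1.0598, -1.6961)
|BD| = 11.1891
circle(B,7.00) ∩ circle(D,7.00): a=5.5946, h=4.2072
  candidates: C₊=(3.8323,3.3106) cross=47.075; C₋=(5.1078,-5.0067) cross=-47.075
  mode - wants cross < 0 → take C=(5.1078,-5.0067) (cross=-47.075)
ex = (C−B)/|BC| = (0.8811,-0.4729); ey = (0.4729,0.8811)
P = B + -0.72·ex + 1.85·ey = (-0.8193,0.2744)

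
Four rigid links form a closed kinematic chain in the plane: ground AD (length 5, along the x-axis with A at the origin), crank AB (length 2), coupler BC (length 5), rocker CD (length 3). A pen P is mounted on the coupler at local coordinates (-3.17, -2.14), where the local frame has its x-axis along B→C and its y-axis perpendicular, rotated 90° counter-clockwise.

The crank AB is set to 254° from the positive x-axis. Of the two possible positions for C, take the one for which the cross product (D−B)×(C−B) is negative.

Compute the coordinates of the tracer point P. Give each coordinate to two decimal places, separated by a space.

A=(0,0), D=(5.00,0)
B = A + 2.00·(cos254°, sin254°) = (-0.5513, -1.9225)
|BD| = 5.8748
circle(B,5.00) ∩ circle(D,3.00): a=4.2991, h=2.5529
  candidates: C₊=(2.6757,1.8967) cross=14.998; C₋=(4.3466,-2.9280) cross=-14.998
  mode - wants cross < 0 → take C=(4.3466,-2.9280) (cross=-14.998)
ex = (C−B)/|BC| = (0.9796,-0.2011); ey = (0.2011,0.9796)
P = B + -3.17·ex + -2.14·ey = (-4.0869,-3.3814)

-4.09 -3.38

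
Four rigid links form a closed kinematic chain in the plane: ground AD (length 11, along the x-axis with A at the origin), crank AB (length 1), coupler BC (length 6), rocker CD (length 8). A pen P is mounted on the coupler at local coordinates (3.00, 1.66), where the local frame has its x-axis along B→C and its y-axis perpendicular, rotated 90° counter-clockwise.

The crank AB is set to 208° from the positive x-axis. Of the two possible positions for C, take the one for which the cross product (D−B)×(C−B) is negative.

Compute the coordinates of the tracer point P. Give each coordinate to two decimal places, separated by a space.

2.53 -0.84

A=(0,0), D=(11.00,0)
B = A + 1.00·(cos208°, sin208°) = (-0.8829, -0.4695)
|BD| = 11.8922
circle(B,6.00) ∩ circle(D,8.00): a=4.7689, h=3.6411
  candidates: C₊=(3.7385,3.3571) cross=43.301; C₋=(4.0259,-3.9195) cross=-43.301
  mode - wants cross < 0 → take C=(4.0259,-3.9195) (cross=-43.301)
ex = (C−B)/|BC| = (0.8181,-0.5750); ey = (0.5750,0.8181)
P = B + 3.00·ex + 1.66·ey = (2.5260,-0.8364)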